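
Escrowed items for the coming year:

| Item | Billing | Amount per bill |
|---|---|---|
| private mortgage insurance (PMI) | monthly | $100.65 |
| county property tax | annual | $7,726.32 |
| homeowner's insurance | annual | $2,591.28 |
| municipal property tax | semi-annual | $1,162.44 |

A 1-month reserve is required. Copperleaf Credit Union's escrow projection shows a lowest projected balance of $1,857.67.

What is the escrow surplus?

Private mortgage insurance (PMI): $100.65 × 12 = $1,207.80 per year
County property tax: $7,726.32 per year
Homeowner's insurance: $2,591.28 per year
Municipal property tax: $1,162.44 × 2 = $2,324.88 per year
Annual escrow total = $1,207.80 + $7,726.32 + $2,591.28 + $2,324.88 = $13,850.28
Per month = $13,850.28 / 12 = $1,154.19
Cushion = 1 × $1,154.19 = $1,154.19
Surplus = $1,857.67 − $1,154.19 = $703.48

$703.48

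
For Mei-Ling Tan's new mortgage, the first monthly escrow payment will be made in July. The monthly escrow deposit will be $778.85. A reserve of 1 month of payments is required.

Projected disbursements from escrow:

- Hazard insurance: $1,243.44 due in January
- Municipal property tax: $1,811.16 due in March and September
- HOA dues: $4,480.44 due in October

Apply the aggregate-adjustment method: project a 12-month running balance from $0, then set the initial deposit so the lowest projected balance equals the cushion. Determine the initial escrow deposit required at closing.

$3,955.05

Cushion = 1 × $778.85 = $778.85
Trial balance (start $0, +$778.85 each month, − disbursements):
  Jul: +$778.85 → $778.85
  Aug: +$778.85 → $1,557.70
  Sep: +$778.85 − $1,811.16 → $525.39
  Oct: +$778.85 − $4,480.44 → -$3,176.20
  Nov: +$778.85 → -$2,397.35
  Dec: +$778.85 → -$1,618.50
  Jan: +$778.85 − $1,243.44 → -$2,083.09
  Feb: +$778.85 → -$1,304.24
  Mar: +$778.85 − $1,811.16 → -$2,336.55
  Apr: +$778.85 → -$1,557.70
  May: +$778.85 → -$778.85
  Jun: +$778.85 → $0.00
Lowest trial balance = -$3,176.20 (Oct)
Initial deposit = cushion − low point = $778.85 − (-$3,176.20) = $3,955.05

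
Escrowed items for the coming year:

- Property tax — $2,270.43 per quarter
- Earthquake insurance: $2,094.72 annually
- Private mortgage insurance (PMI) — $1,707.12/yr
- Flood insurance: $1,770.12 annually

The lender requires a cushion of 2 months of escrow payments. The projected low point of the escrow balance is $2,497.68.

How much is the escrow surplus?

$55.40

Property tax = $2,270.43 × 4 = $9,081.72
Earthquake insurance = $2,094.72
Private mortgage insurance (PMI) = $1,707.12
Flood insurance = $1,770.12
Annual escrow total = $9,081.72 + $2,094.72 + $1,707.12 + $1,770.12 = $14,653.68
Base monthly escrow = $14,653.68 / 12 = $1,221.14
Required reserve = 2 × $1,221.14 = $2,442.28
Surplus = $2,497.68 − $2,442.28 = $55.40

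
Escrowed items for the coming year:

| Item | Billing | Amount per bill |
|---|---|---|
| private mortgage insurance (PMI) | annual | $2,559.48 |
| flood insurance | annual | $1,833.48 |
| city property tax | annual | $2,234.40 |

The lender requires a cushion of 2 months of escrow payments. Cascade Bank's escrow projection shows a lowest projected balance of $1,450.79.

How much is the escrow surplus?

$346.23

Private mortgage insurance (PMI) = $2,559.48/yr
Flood insurance = $1,833.48/yr
City property tax = $2,234.40/yr
Combined annual = $2,559.48 + $1,833.48 + $2,234.40 = $6,627.36
Base monthly escrow = $6,627.36 ÷ 12 = $552.28
Cushion = 2 × $552.28 = $1,104.56
Excess over cushion: $1,450.79 − $1,104.56 = $346.23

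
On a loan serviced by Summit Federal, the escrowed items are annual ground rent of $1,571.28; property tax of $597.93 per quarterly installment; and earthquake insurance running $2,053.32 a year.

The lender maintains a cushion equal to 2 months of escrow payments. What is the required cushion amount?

$1,002.72

Ground rent: $1,571.28 annually
Property tax: $597.93 × 4 = $2,391.72 annually
Earthquake insurance: $2,053.32 annually
Total annual escrow = $1,571.28 + $2,391.72 + $2,053.32 = $6,016.32
Base monthly escrow = $6,016.32 / 12 = $501.36
Cushion = 2 × $501.36 = $1,002.72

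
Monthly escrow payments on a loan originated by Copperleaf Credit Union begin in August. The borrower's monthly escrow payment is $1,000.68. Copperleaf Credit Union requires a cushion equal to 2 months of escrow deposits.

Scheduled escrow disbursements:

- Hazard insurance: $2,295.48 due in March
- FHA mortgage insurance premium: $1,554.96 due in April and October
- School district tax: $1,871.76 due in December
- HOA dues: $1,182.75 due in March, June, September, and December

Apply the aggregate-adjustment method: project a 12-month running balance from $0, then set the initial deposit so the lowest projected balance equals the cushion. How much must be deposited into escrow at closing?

$3,820.65

Cushion = 2 × $1,000.68 = $2,001.36
Trial balance (start $0, +$1,000.68 each month, − disbursements):
  Aug: +$1,000.68 → $1,000.68
  Sep: +$1,000.68 − $1,182.75 → $818.61
  Oct: +$1,000.68 − $1,554.96 → $264.33
  Nov: +$1,000.68 → $1,265.01
  Dec: +$1,000.68 − $3,054.51 → -$788.82
  Jan: +$1,000.68 → $211.86
  Feb: +$1,000.68 → $1,212.54
  Mar: +$1,000.68 − $3,478.23 → -$1,265.01
  Apr: +$1,000.68 − $1,554.96 → -$1,819.29
  May: +$1,000.68 → -$818.61
  Jun: +$1,000.68 − $1,182.75 → -$1,000.68
  Jul: +$1,000.68 → $0.00
Lowest trial balance = -$1,819.29 (Apr)
Initial deposit = cushion − low point = $2,001.36 − (-$1,819.29) = $3,820.65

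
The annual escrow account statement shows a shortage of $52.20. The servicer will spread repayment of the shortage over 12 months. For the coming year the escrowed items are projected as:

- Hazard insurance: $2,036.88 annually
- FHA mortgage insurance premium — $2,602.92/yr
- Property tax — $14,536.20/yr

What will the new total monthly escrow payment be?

$1,602.35

Hazard insurance: $2,036.88 annually
FHA mortgage insurance premium: $2,602.92 annually
Property tax: $14,536.20 annually
Total per year = $19,176.00
Base monthly escrow = $19,176.00 ÷ 12 = $1,598.00
Monthly shortage recovery: $52.20 / 12 = $4.35
New monthly escrow = $1,598.00 + $4.35 = $1,602.35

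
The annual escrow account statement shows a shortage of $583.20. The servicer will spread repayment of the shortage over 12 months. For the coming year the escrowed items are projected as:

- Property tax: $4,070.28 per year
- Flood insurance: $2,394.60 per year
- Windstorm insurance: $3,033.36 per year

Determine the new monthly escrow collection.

$840.12

Property tax — $4,070.28 annually
Flood insurance — $2,394.60 annually
Windstorm insurance — $3,033.36 annually
Combined annual = $9,498.24
Per month = $9,498.24 / 12 = $791.52
Monthly shortage recovery: $583.20 / 12 = $48.60
Adjusted monthly = $791.52 + $48.60 = $840.12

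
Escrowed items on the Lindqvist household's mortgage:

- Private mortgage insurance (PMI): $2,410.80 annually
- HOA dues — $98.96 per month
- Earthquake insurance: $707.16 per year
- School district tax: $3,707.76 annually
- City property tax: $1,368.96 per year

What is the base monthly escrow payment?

$781.85

Private mortgage insurance (PMI): $2,410.80 annually
HOA dues: $98.96 × 12 = $1,187.52 annually
Earthquake insurance: $707.16 annually
School district tax: $3,707.76 annually
City property tax: $1,368.96 annually
Yearly total = $2,410.80 + $1,187.52 + $707.16 + $3,707.76 + $1,368.96 = $9,382.20
Per month = $9,382.20 / 12 = $781.85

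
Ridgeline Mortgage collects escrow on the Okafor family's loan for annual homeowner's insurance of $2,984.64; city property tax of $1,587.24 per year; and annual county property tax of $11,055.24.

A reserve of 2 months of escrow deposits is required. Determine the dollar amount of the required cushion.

Homeowner's insurance: $2,984.64/yr
City property tax: $1,587.24/yr
County property tax: $11,055.24/yr
Yearly total = $2,984.64 + $1,587.24 + $11,055.24 = $15,627.12
Base monthly escrow = $15,627.12 / 12 = $1,302.26
Cushion = 2 × $1,302.26 = $2,604.52

$2,604.52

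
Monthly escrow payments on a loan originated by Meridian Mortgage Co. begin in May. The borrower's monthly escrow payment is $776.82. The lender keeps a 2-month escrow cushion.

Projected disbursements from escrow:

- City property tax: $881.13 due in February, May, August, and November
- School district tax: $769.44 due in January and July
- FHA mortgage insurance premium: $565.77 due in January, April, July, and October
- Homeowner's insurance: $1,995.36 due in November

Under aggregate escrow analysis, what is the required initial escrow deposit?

$2,655.63

Cushion = 2 × $776.82 = $1,553.64
Trial balance (start $0, +$776.82 each month, − disbursements):
  May: +$776.82 − $881.13 → -$104.31
  Jun: +$776.82 → $672.51
  Jul: +$776.82 − $1,335.21 → $114.12
  Aug: +$776.82 − $881.13 → $9.81
  Sep: +$776.82 → $786.63
  Oct: +$776.82 − $565.77 → $997.68
  Nov: +$776.82 − $2,876.49 → -$1,101.99
  Dec: +$776.82 → -$325.17
  Jan: +$776.82 − $1,335.21 → -$883.56
  Feb: +$776.82 − $881.13 → -$987.87
  Mar: +$776.82 → -$211.05
  Apr: +$776.82 − $565.77 → $0.00
Lowest trial balance = -$1,101.99 (Nov)
Initial deposit = cushion − low point = $1,553.64 − (-$1,101.99) = $2,655.63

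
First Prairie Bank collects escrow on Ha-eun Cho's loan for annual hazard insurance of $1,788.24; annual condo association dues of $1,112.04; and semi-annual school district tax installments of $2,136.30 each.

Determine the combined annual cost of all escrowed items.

$7,172.88

Hazard insurance: $1,788.24 per year
Condo association dues: $1,112.04 per year
School district tax: $2,136.30 × 2 = $4,272.60 per year
Total per year = $1,788.24 + $1,112.04 + $4,272.60 = $7,172.88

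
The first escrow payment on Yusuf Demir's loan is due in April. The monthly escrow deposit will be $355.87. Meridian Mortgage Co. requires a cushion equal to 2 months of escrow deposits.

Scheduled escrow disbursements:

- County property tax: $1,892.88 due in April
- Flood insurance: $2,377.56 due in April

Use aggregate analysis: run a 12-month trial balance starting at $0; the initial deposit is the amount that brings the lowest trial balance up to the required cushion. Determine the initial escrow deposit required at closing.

Cushion = 2 × $355.87 = $711.74
Trial balance (start $0, +$355.87 each month, − disbursements):
  Apr: +$355.87 − $4,270.44 → -$3,914.57
  May: +$355.87 → -$3,558.70
  Jun: +$355.87 → -$3,202.83
  Jul: +$355.87 → -$2,846.96
  Aug: +$355.87 → -$2,491.09
  Sep: +$355.87 → -$2,135.22
  Oct: +$355.87 → -$1,779.35
  Nov: +$355.87 → -$1,423.48
  Dec: +$355.87 → -$1,067.61
  Jan: +$355.87 → -$711.74
  Feb: +$355.87 → -$355.87
  Mar: +$355.87 → $0.00
Lowest trial balance = -$3,914.57 (Apr)
Initial deposit = cushion − low point = $711.74 − (-$3,914.57) = $4,626.31

$4,626.31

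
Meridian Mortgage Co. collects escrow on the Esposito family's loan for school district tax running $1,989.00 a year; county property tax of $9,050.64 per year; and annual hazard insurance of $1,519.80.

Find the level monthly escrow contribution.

$1,046.62

School district tax: $1,989.00
County property tax: $9,050.64
Hazard insurance: $1,519.80
Yearly total = $12,559.44
Monthly escrow = $12,559.44 ÷ 12 = $1,046.62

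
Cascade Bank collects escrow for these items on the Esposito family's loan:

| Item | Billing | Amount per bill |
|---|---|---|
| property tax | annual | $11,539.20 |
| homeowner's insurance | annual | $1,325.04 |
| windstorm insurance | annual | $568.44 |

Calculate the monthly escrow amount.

Property tax: $11,539.20 per year
Homeowner's insurance: $1,325.04 per year
Windstorm insurance: $568.44 per year
Combined annual = $13,432.68
Monthly escrow = $13,432.68 ÷ 12 = $1,119.39

$1,119.39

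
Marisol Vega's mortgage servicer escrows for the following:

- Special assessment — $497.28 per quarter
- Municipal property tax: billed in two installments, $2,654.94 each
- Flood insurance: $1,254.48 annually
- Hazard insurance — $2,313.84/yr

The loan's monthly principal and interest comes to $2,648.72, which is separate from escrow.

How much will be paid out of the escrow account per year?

Special assessment = $497.28 × 4 = $1,989.12 per year
Municipal property tax = $2,654.94 × 2 = $5,309.88 per year
Flood insurance = $1,254.48 per year
Hazard insurance = $2,313.84 per year
Annual escrow total = $1,989.12 + $5,309.88 + $1,254.48 + $2,313.84 = $10,867.32

$10,867.32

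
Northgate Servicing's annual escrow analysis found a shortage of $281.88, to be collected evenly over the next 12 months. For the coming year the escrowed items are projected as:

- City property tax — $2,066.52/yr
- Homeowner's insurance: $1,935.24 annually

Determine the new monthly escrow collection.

City property tax — $2,066.52/yr
Homeowner's insurance — $1,935.24/yr
Total annual escrow = $4,001.76
Per month = $4,001.76 / 12 = $333.48
Shortage per month = $281.88 / 12 = $23.49
Adjusted monthly = $333.48 + $23.49 = $356.97

$356.97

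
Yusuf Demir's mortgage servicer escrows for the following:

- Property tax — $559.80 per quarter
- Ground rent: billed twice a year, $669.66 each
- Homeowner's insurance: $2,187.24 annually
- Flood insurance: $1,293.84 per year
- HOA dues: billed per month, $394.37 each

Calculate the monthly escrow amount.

$982.67

Property tax — $559.80 × 4 = $2,239.20
Ground rent — $669.66 × 2 = $1,339.32
Homeowner's insurance — $2,187.24
Flood insurance — $1,293.84
HOA dues — $394.37 × 12 = $4,732.44
Yearly total = $11,792.04
Base monthly escrow = $11,792.04 / 12 = $982.67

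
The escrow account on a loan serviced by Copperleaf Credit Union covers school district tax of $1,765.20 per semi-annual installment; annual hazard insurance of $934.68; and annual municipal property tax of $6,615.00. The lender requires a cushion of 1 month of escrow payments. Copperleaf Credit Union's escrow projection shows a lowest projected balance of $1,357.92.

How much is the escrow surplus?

$434.58

School district tax: $1,765.20 × 2 = $3,530.40
Hazard insurance: $934.68
Municipal property tax: $6,615.00
Annual escrow total = $3,530.40 + $934.68 + $6,615.00 = $11,080.08
Base monthly escrow = $11,080.08 ÷ 12 = $923.34
Cushion = 1 × $923.34 = $923.34
Excess over cushion: $1,357.92 − $923.34 = $434.58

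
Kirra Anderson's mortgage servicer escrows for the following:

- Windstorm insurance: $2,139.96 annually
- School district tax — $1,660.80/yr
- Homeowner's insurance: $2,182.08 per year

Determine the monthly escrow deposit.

Windstorm insurance: $2,139.96 annually
School district tax: $1,660.80 annually
Homeowner's insurance: $2,182.08 annually
Total per year = $5,982.84
Per month = $5,982.84 ÷ 12 = $498.57

$498.57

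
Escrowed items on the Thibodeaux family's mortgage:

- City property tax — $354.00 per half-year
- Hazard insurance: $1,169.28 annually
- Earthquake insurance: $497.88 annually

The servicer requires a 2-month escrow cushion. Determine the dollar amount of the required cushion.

City property tax: $354.00 × 2 = $708.00
Hazard insurance: $1,169.28
Earthquake insurance: $497.88
Annual escrow total = $708.00 + $1,169.28 + $497.88 = $2,375.16
Per month = $2,375.16 ÷ 12 = $197.93
Reserve = 2 × $197.93 = $395.86

$395.86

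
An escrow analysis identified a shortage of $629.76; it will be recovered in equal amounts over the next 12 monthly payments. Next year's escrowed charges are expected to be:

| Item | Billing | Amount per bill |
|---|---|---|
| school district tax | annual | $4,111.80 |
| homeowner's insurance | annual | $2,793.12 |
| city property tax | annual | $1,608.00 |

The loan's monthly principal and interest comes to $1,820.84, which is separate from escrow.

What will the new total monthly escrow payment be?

$761.89

School district tax: $4,111.80 per year
Homeowner's insurance: $2,793.12 per year
City property tax: $1,608.00 per year
Total annual escrow = $8,512.92
Monthly escrow = $8,512.92 ÷ 12 = $709.41
Shortage per month = $629.76 / 12 = $52.48
New monthly escrow = $709.41 + $52.48 = $761.89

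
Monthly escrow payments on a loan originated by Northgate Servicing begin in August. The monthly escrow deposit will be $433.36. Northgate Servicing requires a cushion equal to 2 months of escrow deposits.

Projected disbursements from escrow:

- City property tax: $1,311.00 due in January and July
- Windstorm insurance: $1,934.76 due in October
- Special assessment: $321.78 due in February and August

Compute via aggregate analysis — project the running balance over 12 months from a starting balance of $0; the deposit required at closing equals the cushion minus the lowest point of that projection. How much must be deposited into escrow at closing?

Cushion = 2 × $433.36 = $866.72
Trial balance (start $0, +$433.36 each month, − disbursements):
  Aug: +$433.36 − $321.78 → $111.58
  Sep: +$433.36 → $544.94
  Oct: +$433.36 − $1,934.76 → -$956.46
  Nov: +$433.36 → -$523.10
  Dec: +$433.36 → -$89.74
  Jan: +$433.36 − $1,311.00 → -$967.38
  Feb: +$433.36 − $321.78 → -$855.80
  Mar: +$433.36 → -$422.44
  Apr: +$433.36 → $10.92
  May: +$433.36 → $444.28
  Jun: +$433.36 → $877.64
  Jul: +$433.36 − $1,311.00 → $0.00
Lowest trial balance = -$967.38 (Jan)
Initial deposit = cushion − low point = $866.72 − (-$967.38) = $1,834.10

$1,834.10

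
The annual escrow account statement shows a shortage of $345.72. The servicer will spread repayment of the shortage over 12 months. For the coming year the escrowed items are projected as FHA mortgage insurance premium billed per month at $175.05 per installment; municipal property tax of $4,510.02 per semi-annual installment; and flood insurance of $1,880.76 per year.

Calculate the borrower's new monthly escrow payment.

FHA mortgage insurance premium: $175.05 × 12 = $2,100.60
Municipal property tax: $4,510.02 × 2 = $9,020.04
Flood insurance: $1,880.76
Total annual escrow = $13,001.40
Base monthly escrow = $13,001.40 ÷ 12 = $1,083.45
Shortage spread = $345.72 ÷ 12 = $28.81/mo
Adjusted monthly = $1,083.45 + $28.81 = $1,112.26

$1,112.26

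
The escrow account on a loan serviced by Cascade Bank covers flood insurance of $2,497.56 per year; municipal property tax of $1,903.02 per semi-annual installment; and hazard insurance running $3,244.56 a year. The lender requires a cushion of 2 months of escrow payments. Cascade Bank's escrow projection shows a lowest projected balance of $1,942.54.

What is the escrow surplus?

$351.18

Flood insurance — $2,497.56 annually
Municipal property tax — $1,903.02 × 2 = $3,806.04 annually
Hazard insurance — $3,244.56 annually
Annual escrow total = $9,548.16
Monthly escrow = $9,548.16 / 12 = $795.68
Required reserve = 2 × $795.68 = $1,591.36
Excess over cushion: $1,942.54 − $1,591.36 = $351.18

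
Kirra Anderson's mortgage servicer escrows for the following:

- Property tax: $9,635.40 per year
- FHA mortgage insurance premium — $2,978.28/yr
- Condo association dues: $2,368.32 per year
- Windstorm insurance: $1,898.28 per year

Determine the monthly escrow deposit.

Property tax: $9,635.40 per year
FHA mortgage insurance premium: $2,978.28 per year
Condo association dues: $2,368.32 per year
Windstorm insurance: $1,898.28 per year
Total annual escrow = $9,635.40 + $2,978.28 + $2,368.32 + $1,898.28 = $16,880.28
Monthly escrow = $16,880.28 ÷ 12 = $1,406.69

$1,406.69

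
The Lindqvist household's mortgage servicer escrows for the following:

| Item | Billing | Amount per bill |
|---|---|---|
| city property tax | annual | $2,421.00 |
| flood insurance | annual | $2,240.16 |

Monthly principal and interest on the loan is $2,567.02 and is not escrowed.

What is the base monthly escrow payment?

City property tax — $2,421.00 per year
Flood insurance — $2,240.16 per year
Annual escrow total = $2,421.00 + $2,240.16 = $4,661.16
Base monthly escrow = $4,661.16 / 12 = $388.43

$388.43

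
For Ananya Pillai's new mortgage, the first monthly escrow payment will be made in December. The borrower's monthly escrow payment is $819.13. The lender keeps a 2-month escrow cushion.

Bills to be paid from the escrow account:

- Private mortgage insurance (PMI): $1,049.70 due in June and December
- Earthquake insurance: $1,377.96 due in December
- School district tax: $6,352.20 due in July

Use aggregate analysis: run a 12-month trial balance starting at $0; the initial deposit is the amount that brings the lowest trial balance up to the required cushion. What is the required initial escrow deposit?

$4,914.78

Cushion = 2 × $819.13 = $1,638.26
Trial balance (start $0, +$819.13 each month, − disbursements):
  Dec: +$819.13 − $2,427.66 → -$1,608.53
  Jan: +$819.13 → -$789.40
  Feb: +$819.13 → $29.73
  Mar: +$819.13 → $848.86
  Apr: +$819.13 → $1,667.99
  May: +$819.13 → $2,487.12
  Jun: +$819.13 − $1,049.70 → $2,256.55
  Jul: +$819.13 − $6,352.20 → -$3,276.52
  Aug: +$819.13 → -$2,457.39
  Sep: +$819.13 → -$1,638.26
  Oct: +$819.13 → -$819.13
  Nov: +$819.13 → $0.00
Lowest trial balance = -$3,276.52 (Jul)
Initial deposit = cushion − low point = $1,638.26 − (-$3,276.52) = $4,914.78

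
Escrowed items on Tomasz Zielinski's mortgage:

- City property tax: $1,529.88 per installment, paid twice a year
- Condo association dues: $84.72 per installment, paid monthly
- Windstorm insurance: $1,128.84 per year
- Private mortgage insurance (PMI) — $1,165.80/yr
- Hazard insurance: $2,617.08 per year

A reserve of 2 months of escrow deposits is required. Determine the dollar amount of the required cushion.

City property tax — $1,529.88 × 2 = $3,059.76
Condo association dues — $84.72 × 12 = $1,016.64
Windstorm insurance — $1,128.84
Private mortgage insurance (PMI) — $1,165.80
Hazard insurance — $2,617.08
Total per year = $8,988.12
Monthly = $8,988.12 ÷ 12 = $749.01
Required cushion = 2 × $749.01 = $1,498.02

$1,498.02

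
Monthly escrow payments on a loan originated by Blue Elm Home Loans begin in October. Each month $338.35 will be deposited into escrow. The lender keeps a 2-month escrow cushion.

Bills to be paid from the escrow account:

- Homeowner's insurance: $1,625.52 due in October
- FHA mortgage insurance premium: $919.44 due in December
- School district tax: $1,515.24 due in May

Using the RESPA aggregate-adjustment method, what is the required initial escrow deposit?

$2,206.61

Cushion = 2 × $338.35 = $676.70
Trial balance (start $0, +$338.35 each month, − disbursements):
  Oct: +$338.35 − $1,625.52 → -$1,287.17
  Nov: +$338.35 → -$948.82
  Dec: +$338.35 − $919.44 → -$1,529.91
  Jan: +$338.35 → -$1,191.56
  Feb: +$338.35 → -$853.21
  Mar: +$338.35 → -$514.86
  Apr: +$338.35 → -$176.51
  May: +$338.35 − $1,515.24 → -$1,353.40
  Jun: +$338.35 → -$1,015.05
  Jul: +$338.35 → -$676.70
  Aug: +$338.35 → -$338.35
  Sep: +$338.35 → $0.00
Lowest trial balance = -$1,529.91 (Dec)
Initial deposit = cushion − low point = $676.70 − (-$1,529.91) = $2,206.61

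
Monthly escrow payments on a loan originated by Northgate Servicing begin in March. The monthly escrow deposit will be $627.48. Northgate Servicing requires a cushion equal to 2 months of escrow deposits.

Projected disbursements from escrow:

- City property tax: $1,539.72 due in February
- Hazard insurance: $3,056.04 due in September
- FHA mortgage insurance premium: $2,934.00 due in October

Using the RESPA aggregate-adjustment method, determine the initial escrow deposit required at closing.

Cushion = 2 × $627.48 = $1,254.96
Trial balance (start $0, +$627.48 each month, − disbursements):
  Mar: +$627.48 → $627.48
  Apr: +$627.48 → $1,254.96
  May: +$627.48 → $1,882.44
  Jun: +$627.48 → $2,509.92
  Jul: +$627.48 → $3,137.40
  Aug: +$627.48 → $3,764.88
  Sep: +$627.48 − $3,056.04 → $1,336.32
  Oct: +$627.48 − $2,934.00 → -$970.20
  Nov: +$627.48 → -$342.72
  Dec: +$627.48 → $284.76
  Jan: +$627.48 → $912.24
  Feb: +$627.48 − $1,539.72 → $0.00
Lowest trial balance = -$970.20 (Oct)
Initial deposit = cushion − low point = $1,254.96 − (-$970.20) = $2,225.16

$2,225.16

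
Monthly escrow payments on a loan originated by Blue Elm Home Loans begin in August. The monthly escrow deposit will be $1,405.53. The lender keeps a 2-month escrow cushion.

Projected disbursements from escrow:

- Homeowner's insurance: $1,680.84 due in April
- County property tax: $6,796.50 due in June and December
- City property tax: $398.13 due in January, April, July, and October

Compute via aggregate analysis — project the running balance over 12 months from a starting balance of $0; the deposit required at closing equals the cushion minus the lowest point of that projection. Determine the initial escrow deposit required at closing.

Cushion = 2 × $1,405.53 = $2,811.06
Trial balance (start $0, +$1,405.53 each month, − disbursements):
  Aug: +$1,405.53 → $1,405.53
  Sep: +$1,405.53 → $2,811.06
  Oct: +$1,405.53 − $398.13 → $3,818.46
  Nov: +$1,405.53 → $5,223.99
  Dec: +$1,405.53 − $6,796.50 → -$166.98
  Jan: +$1,405.53 − $398.13 → $840.42
  Feb: +$1,405.53 → $2,245.95
  Mar: +$1,405.53 → $3,651.48
  Apr: +$1,405.53 − $2,078.97 → $2,978.04
  May: +$1,405.53 → $4,383.57
  Jun: +$1,405.53 − $6,796.50 → -$1,007.40
  Jul: +$1,405.53 − $398.13 → $0.00
Lowest trial balance = -$1,007.40 (Jun)
Initial deposit = cushion − low point = $2,811.06 − (-$1,007.40) = $3,818.46

$3,818.46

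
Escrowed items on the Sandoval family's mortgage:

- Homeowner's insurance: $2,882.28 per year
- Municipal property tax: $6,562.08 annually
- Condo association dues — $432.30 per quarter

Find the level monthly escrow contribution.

Homeowner's insurance — $2,882.28
Municipal property tax — $6,562.08
Condo association dues — $432.30 × 4 = $1,729.20
Combined annual = $2,882.28 + $6,562.08 + $1,729.20 = $11,173.56
Base monthly escrow = $11,173.56 / 12 = $931.13

$931.13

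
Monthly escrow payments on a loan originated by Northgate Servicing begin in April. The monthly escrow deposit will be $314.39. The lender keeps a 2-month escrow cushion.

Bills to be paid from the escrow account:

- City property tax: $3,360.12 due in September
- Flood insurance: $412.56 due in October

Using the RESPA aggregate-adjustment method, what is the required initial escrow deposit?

$2,200.73

Cushion = 2 × $314.39 = $628.78
Trial balance (start $0, +$314.39 each month, − disbursements):
  Apr: +$314.39 → $314.39
  May: +$314.39 → $628.78
  Jun: +$314.39 → $943.17
  Jul: +$314.39 → $1,257.56
  Aug: +$314.39 → $1,571.95
  Sep: +$314.39 − $3,360.12 → -$1,473.78
  Oct: +$314.39 − $412.56 → -$1,571.95
  Nov: +$314.39 → -$1,257.56
  Dec: +$314.39 → -$943.17
  Jan: +$314.39 → -$628.78
  Feb: +$314.39 → -$314.39
  Mar: +$314.39 → $0.00
Lowest trial balance = -$1,571.95 (Oct)
Initial deposit = cushion − low point = $628.78 − (-$1,571.95) = $2,200.73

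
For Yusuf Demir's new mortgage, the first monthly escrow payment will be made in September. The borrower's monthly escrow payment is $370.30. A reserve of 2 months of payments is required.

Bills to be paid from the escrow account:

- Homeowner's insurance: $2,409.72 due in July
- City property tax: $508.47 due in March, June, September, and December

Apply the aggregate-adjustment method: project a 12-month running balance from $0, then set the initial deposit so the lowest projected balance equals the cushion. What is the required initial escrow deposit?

Cushion = 2 × $370.30 = $740.60
Trial balance (start $0, +$370.30 each month, − disbursements):
  Sep: +$370.30 − $508.47 → -$138.17
  Oct: +$370.30 → $232.13
  Nov: +$370.30 → $602.43
  Dec: +$370.30 − $508.47 → $464.26
  Jan: +$370.30 → $834.56
  Feb: +$370.30 → $1,204.86
  Mar: +$370.30 − $508.47 → $1,066.69
  Apr: +$370.30 → $1,436.99
  May: +$370.30 → $1,807.29
  Jun: +$370.30 − $508.47 → $1,669.12
  Jul: +$370.30 − $2,409.72 → -$370.30
  Aug: +$370.30 → $0.00
Lowest trial balance = -$370.30 (Jul)
Initial deposit = cushion − low point = $740.60 − (-$370.30) = $1,110.90

$1,110.90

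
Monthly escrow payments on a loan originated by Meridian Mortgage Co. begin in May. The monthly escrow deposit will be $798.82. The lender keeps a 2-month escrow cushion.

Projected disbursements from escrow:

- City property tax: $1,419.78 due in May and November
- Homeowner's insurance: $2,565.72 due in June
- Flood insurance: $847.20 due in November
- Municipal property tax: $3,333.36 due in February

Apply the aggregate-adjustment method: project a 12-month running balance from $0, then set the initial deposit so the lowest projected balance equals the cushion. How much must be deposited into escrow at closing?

$3,985.50

Cushion = 2 × $798.82 = $1,597.64
Trial balance (start $0, +$798.82 each month, − disbursements):
  May: +$798.82 − $1,419.78 → -$620.96
  Jun: +$798.82 − $2,565.72 → -$2,387.86
  Jul: +$798.82 → -$1,589.04
  Aug: +$798.82 → -$790.22
  Sep: +$798.82 → $8.60
  Oct: +$798.82 → $807.42
  Nov: +$798.82 − $2,266.98 → -$660.74
  Dec: +$798.82 → $138.08
  Jan: +$798.82 → $936.90
  Feb: +$798.82 − $3,333.36 → -$1,597.64
  Mar: +$798.82 → -$798.82
  Apr: +$798.82 → $0.00
Lowest trial balance = -$2,387.86 (Jun)
Initial deposit = cushion − low point = $1,597.64 − (-$2,387.86) = $3,985.50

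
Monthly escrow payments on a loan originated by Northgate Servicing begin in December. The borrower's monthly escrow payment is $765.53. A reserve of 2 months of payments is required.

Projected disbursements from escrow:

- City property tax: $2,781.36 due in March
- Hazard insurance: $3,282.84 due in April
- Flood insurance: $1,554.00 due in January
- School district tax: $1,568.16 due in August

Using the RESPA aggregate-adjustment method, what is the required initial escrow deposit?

Cushion = 2 × $765.53 = $1,531.06
Trial balance (start $0, +$765.53 each month, − disbursements):
  Dec: +$765.53 → $765.53
  Jan: +$765.53 − $1,554.00 → -$22.94
  Feb: +$765.53 → $742.59
  Mar: +$765.53 − $2,781.36 → -$1,273.24
  Apr: +$765.53 − $3,282.84 → -$3,790.55
  May: +$765.53 → -$3,025.02
  Jun: +$765.53 → -$2,259.49
  Jul: +$765.53 → -$1,493.96
  Aug: +$765.53 − $1,568.16 → -$2,296.59
  Sep: +$765.53 → -$1,531.06
  Oct: +$765.53 → -$765.53
  Nov: +$765.53 → $0.00
Lowest trial balance = -$3,790.55 (Apr)
Initial deposit = cushion − low point = $1,531.06 − (-$3,790.55) = $5,321.61

$5,321.61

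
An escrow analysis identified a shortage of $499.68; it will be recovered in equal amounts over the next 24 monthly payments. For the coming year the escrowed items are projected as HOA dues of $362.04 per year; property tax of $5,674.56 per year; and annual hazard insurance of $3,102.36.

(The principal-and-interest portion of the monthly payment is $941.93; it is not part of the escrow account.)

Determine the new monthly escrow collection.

$782.40

HOA dues: $362.04 per year
Property tax: $5,674.56 per year
Hazard insurance: $3,102.36 per year
Annual escrow total = $362.04 + $5,674.56 + $3,102.36 = $9,138.96
Base monthly escrow = $9,138.96 / 12 = $761.58
Shortage per month = $499.68 ÷ 24 = $20.82
New monthly escrow = $761.58 + $20.82 = $782.40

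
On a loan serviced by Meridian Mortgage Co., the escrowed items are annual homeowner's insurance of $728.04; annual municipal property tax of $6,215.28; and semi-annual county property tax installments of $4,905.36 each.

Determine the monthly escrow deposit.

Homeowner's insurance: $728.04/yr
Municipal property tax: $6,215.28/yr
County property tax: $4,905.36 × 2 = $9,810.72/yr
Yearly total = $728.04 + $6,215.28 + $9,810.72 = $16,754.04
Monthly escrow = $16,754.04 ÷ 12 = $1,396.17

$1,396.17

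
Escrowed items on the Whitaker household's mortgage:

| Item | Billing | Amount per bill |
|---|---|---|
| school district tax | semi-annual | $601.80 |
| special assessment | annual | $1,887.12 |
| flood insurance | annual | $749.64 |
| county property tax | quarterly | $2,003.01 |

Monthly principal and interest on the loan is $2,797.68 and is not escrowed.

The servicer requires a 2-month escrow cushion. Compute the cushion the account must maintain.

$1,975.40

School district tax — $601.80 × 2 = $1,203.60 annually
Special assessment — $1,887.12 annually
Flood insurance — $749.64 annually
County property tax — $2,003.01 × 4 = $8,012.04 annually
Total per year = $11,852.40
Per month = $11,852.40 / 12 = $987.70
Reserve = 2 × $987.70 = $1,975.40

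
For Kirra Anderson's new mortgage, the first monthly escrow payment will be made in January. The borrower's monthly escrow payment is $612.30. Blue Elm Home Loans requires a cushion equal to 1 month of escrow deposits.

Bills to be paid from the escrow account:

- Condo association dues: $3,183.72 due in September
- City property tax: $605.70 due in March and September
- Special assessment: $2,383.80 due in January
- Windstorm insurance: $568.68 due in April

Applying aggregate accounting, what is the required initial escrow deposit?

Cushion = 1 × $612.30 = $612.30
Trial balance (start $0, +$612.30 each month, − disbursements):
  Jan: +$612.30 − $2,383.80 → -$1,771.50
  Feb: +$612.30 → -$1,159.20
  Mar: +$612.30 − $605.70 → -$1,152.60
  Apr: +$612.30 − $568.68 → -$1,108.98
  May: +$612.30 → -$496.68
  Jun: +$612.30 → $115.62
  Jul: +$612.30 → $727.92
  Aug: +$612.30 → $1,340.22
  Sep: +$612.30 − $3,789.42 → -$1,836.90
  Oct: +$612.30 → -$1,224.60
  Nov: +$612.30 → -$612.30
  Dec: +$612.30 → $0.00
Lowest trial balance = -$1,836.90 (Sep)
Initial deposit = cushion − low point = $612.30 − (-$1,836.90) = $2,449.20

$2,449.20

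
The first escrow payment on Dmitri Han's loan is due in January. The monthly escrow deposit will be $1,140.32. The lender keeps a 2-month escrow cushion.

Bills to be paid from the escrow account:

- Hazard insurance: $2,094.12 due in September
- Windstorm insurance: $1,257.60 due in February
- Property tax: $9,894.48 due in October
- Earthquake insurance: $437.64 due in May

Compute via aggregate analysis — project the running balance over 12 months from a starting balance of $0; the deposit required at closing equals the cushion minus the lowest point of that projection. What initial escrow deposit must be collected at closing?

Cushion = 2 × $1,140.32 = $2,280.64
Trial balance (start $0, +$1,140.32 each month, − disbursements):
  Jan: +$1,140.32 → $1,140.32
  Feb: +$1,140.32 − $1,257.60 → $1,023.04
  Mar: +$1,140.32 → $2,163.36
  Apr: +$1,140.32 → $3,303.68
  May: +$1,140.32 − $437.64 → $4,006.36
  Jun: +$1,140.32 → $5,146.68
  Jul: +$1,140.32 → $6,287.00
  Aug: +$1,140.32 → $7,427.32
  Sep: +$1,140.32 − $2,094.12 → $6,473.52
  Oct: +$1,140.32 − $9,894.48 → -$2,280.64
  Nov: +$1,140.32 → -$1,140.32
  Dec: +$1,140.32 → $0.00
Lowest trial balance = -$2,280.64 (Oct)
Initial deposit = cushion − low point = $2,280.64 − (-$2,280.64) = $4,561.28

$4,561.28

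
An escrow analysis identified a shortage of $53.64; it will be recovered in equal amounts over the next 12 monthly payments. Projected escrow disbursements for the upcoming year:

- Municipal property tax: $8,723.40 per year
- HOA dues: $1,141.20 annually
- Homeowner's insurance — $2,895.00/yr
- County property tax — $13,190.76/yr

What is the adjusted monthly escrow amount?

Municipal property tax — $8,723.40 per year
HOA dues — $1,141.20 per year
Homeowner's insurance — $2,895.00 per year
County property tax — $13,190.76 per year
Combined annual = $25,950.36
Base monthly escrow = $25,950.36 ÷ 12 = $2,162.53
Shortage spread = $53.64 / 12 = $4.47/mo
New monthly escrow = $2,162.53 + $4.47 = $2,167.00

$2,167.00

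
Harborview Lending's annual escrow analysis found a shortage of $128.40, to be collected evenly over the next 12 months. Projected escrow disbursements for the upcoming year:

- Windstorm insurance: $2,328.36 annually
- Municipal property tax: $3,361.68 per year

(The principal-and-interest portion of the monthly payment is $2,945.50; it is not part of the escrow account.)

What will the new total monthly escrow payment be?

$484.87

Windstorm insurance = $2,328.36/yr
Municipal property tax = $3,361.68/yr
Yearly total = $2,328.36 + $3,361.68 = $5,690.04
Monthly escrow = $5,690.04 ÷ 12 = $474.17
Monthly shortage recovery: $128.40 ÷ 12 = $10.70
New monthly escrow = $474.17 + $10.70 = $484.87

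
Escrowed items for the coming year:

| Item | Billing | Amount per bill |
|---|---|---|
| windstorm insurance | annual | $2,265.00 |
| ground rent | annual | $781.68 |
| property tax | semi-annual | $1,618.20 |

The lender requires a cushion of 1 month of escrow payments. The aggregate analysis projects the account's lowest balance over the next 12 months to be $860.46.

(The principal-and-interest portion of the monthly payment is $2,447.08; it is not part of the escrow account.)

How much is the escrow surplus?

Windstorm insurance = $2,265.00 per year
Ground rent = $781.68 per year
Property tax = $1,618.20 × 2 = $3,236.40 per year
Annual escrow total = $2,265.00 + $781.68 + $3,236.40 = $6,283.08
Monthly = $6,283.08 / 12 = $523.59
Required cushion = 1 × $523.59 = $523.59
Excess over cushion: $860.46 − $523.59 = $336.87

$336.87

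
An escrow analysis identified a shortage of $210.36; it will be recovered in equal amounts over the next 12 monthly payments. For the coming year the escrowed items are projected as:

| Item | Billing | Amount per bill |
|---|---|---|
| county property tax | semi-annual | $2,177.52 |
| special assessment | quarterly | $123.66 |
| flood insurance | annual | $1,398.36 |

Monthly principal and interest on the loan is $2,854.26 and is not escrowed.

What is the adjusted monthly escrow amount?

$538.20

County property tax: $2,177.52 × 2 = $4,355.04 per year
Special assessment: $123.66 × 4 = $494.64 per year
Flood insurance: $1,398.36 per year
Yearly total = $6,248.04
Per month = $6,248.04 / 12 = $520.67
Monthly shortage recovery: $210.36 ÷ 12 = $17.53
Adjusted monthly = $520.67 + $17.53 = $538.20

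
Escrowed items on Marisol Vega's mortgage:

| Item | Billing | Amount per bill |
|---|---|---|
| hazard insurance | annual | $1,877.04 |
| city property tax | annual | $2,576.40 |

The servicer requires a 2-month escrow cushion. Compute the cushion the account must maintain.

$742.24

Hazard insurance — $1,877.04 annually
City property tax — $2,576.40 annually
Yearly total = $4,453.44
Monthly escrow = $4,453.44 / 12 = $371.12
Reserve = 2 × $371.12 = $742.24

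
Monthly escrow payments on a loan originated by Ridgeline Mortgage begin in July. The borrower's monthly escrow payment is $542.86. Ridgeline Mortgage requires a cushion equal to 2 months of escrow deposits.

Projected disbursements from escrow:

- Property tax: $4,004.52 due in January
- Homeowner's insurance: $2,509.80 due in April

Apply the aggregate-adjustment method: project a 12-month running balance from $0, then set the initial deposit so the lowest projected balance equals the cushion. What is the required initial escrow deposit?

Cushion = 2 × $542.86 = $1,085.72
Trial balance (start $0, +$542.86 each month, − disbursements):
  Jul: +$542.86 → $542.86
  Aug: +$542.86 → $1,085.72
  Sep: +$542.86 → $1,628.58
  Oct: +$542.86 → $2,171.44
  Nov: +$542.86 → $2,714.30
  Dec: +$542.86 → $3,257.16
  Jan: +$542.86 − $4,004.52 → -$204.50
  Feb: +$542.86 → $338.36
  Mar: +$542.86 → $881.22
  Apr: +$542.86 − $2,509.80 → -$1,085.72
  May: +$542.86 → -$542.86
  Jun: +$542.86 → $0.00
Lowest trial balance = -$1,085.72 (Apr)
Initial deposit = cushion − low point = $1,085.72 − (-$1,085.72) = $2,171.44

$2,171.44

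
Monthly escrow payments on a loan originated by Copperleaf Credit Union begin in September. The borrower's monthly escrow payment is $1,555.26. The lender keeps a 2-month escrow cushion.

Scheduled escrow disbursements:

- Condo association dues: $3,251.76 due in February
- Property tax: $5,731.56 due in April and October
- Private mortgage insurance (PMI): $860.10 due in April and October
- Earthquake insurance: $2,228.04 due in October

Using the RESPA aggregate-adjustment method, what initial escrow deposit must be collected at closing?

$9,331.56

Cushion = 2 × $1,555.26 = $3,110.52
Trial balance (start $0, +$1,555.26 each month, − disbursements):
  Sep: +$1,555.26 → $1,555.26
  Oct: +$1,555.26 − $8,819.70 → -$5,709.18
  Nov: +$1,555.26 → -$4,153.92
  Dec: +$1,555.26 → -$2,598.66
  Jan: +$1,555.26 → -$1,043.40
  Feb: +$1,555.26 − $3,251.76 → -$2,739.90
  Mar: +$1,555.26 → -$1,184.64
  Apr: +$1,555.26 − $6,591.66 → -$6,221.04
  May: +$1,555.26 → -$4,665.78
  Jun: +$1,555.26 → -$3,110.52
  Jul: +$1,555.26 → -$1,555.26
  Aug: +$1,555.26 → $0.00
Lowest trial balance = -$6,221.04 (Apr)
Initial deposit = cushion − low point = $3,110.52 − (-$6,221.04) = $9,331.56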